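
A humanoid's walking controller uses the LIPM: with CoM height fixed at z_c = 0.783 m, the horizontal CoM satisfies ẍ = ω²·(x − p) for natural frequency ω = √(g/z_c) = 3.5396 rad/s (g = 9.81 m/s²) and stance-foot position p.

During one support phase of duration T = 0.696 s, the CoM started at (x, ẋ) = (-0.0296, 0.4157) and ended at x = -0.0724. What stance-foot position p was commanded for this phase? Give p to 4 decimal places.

p = 0.1184

ωT = 3.5396·0.696 = 2.463562; cosh(ωT) = 5.915852, sinh(ωT) = 5.830721
x(T) = p + (x₀−p)·cosh(ωT) + (ẋ₀/ω)·sinh(ωT) ⇒ p·(1 − cosh) = x(T) − x₀·cosh − (ẋ₀/ω)·sinh
numerator   = -0.0724 − (-0.0296)·5.915852 − (0.4157/3.5396)·5.830721 = -0.582066
denominator = 1 − 5.915852 = -4.915852
p = -0.582066 / -4.915852 = 0.1184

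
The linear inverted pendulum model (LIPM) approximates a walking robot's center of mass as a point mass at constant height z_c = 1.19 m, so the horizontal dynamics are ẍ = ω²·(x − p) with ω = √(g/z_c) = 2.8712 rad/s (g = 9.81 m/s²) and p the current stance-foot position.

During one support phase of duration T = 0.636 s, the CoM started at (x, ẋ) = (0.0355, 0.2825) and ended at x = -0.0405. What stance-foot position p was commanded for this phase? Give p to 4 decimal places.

p = 0.2064

ωT = 2.8712·0.636 = 1.826083; cosh(ωT) = 3.185280, sinh(ωT) = 3.024237
x(T) = p + (x₀−p)·cosh(ωT) + (ẋ₀/ω)·sinh(ωT) ⇒ p·(1 − cosh) = x(T) − x₀·cosh − (ẋ₀/ω)·sinh
numerator   = -0.0405 − (0.0355)·3.185280 − (0.2825/2.8712)·3.024237 = -0.451135
denominator = 1 − 3.185280 = -2.185280
p = -0.451135 / -2.185280 = 0.2064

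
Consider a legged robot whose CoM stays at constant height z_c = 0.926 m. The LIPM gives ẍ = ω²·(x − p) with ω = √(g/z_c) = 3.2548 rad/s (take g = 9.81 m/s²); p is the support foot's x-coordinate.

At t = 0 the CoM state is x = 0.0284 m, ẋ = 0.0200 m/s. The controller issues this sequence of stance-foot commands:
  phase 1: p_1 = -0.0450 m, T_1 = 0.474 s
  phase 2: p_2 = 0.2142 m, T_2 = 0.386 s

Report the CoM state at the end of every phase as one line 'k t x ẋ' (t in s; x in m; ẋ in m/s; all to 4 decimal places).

1 0.4740 0.1482 0.5821
2 0.8600 0.3776 0.7587

phase 1: p=-0.0450, T=0.474, ωT=1.542775, cosh=2.445670, sinh=2.231883; start (x,ẋ)=(0.028400, 0.020000) → end (x,ẋ)=(0.148227, 0.582115)
phase 2: p=0.2142, T=0.386, ωT=1.256353, cosh=1.898639, sinh=1.613948; start (x,ẋ)=(0.148227, 0.582115) → end (x,ẋ)=(0.377592, 0.758664)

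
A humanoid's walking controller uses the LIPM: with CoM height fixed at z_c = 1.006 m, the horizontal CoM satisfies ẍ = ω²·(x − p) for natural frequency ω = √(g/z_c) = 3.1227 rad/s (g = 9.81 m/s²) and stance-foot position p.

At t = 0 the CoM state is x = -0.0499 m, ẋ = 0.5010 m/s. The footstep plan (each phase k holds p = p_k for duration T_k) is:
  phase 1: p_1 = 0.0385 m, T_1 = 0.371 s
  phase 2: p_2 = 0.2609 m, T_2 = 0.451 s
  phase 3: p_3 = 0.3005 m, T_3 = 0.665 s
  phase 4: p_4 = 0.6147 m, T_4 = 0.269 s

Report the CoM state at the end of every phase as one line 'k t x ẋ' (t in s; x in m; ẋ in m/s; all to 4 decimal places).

1 0.3710 0.1142 0.4802
2 0.8220 0.2386 0.1598
3 1.4870 0.2506 -0.1117
4 1.7560 0.0807 -1.2249

phase 1: p=0.0385, T=0.371, ωT=1.158522, cosh=1.749586, sinh=1.435636; start (x,ẋ)=(-0.049900, 0.501000) → end (x,ẋ)=(0.114167, 0.480240)
phase 2: p=0.2609, T=0.451, ωT=1.408338, cosh=2.166851, sinh=1.922301; start (x,ẋ)=(0.114167, 0.480240) → end (x,ẋ)=(0.238583, 0.159805)
phase 3: p=0.3005, T=0.665, ωT=2.076596, cosh=4.051310, sinh=3.925954; start (x,ẋ)=(0.238583, 0.159805) → end (x,ẋ)=(0.250566, -0.111659)
phase 4: p=0.6147, T=0.269, ωT=0.840006, cosh=1.374045, sinh=0.942337; start (x,ẋ)=(0.250566, -0.111659) → end (x,ẋ)=(0.080668, -1.224939)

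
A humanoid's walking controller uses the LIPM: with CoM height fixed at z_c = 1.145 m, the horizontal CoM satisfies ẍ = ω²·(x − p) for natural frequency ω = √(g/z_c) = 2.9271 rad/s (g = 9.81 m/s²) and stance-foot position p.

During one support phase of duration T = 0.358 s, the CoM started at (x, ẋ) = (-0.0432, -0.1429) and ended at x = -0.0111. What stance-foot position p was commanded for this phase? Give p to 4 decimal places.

p = -0.1981

ωT = 2.9271·0.358 = 1.047902; cosh(ωT) = 1.601167, sinh(ωT) = 1.250494
x(T) = p + (x₀−p)·cosh(ωT) + (ẋ₀/ω)·sinh(ωT) ⇒ p·(1 − cosh) = x(T) − x₀·cosh − (ẋ₀/ω)·sinh
numerator   = -0.0111 − (-0.0432)·1.601167 − (-0.1429/2.9271)·1.250494 = 0.119119
denominator = 1 − 1.601167 = -0.601167
p = 0.119119 / -0.601167 = -0.1981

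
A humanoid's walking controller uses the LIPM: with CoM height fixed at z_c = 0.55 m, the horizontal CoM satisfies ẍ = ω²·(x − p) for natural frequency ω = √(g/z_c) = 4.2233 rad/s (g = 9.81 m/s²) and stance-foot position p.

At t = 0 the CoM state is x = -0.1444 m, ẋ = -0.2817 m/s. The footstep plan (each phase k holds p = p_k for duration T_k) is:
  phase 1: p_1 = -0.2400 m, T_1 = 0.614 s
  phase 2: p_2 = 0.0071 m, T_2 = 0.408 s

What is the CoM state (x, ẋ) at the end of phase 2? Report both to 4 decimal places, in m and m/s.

x = 0.3763, ẋ = 1.7365

phase 1: p=-0.2400, T=0.614, ωT=2.593106, cosh=6.723014, sinh=6.648227; start (x,ẋ)=(-0.144400, -0.281700) → end (x,ẋ)=(-0.040726, 0.790332)
phase 2: p=0.0071, T=0.408, ωT=1.723106, cosh=2.890207, sinh=2.711696; start (x,ẋ)=(-0.040726, 0.790332) → end (x,ẋ)=(0.376330, 1.736506)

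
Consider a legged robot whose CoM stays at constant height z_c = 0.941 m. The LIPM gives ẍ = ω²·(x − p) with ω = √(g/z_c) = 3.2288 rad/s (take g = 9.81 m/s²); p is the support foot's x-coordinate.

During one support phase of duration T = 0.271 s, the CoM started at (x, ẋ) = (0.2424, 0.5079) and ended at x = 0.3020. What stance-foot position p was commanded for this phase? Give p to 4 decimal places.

p = 0.4785

ωT = 3.2288·0.271 = 0.875005; cosh(ωT) = 1.407873, sinh(ωT) = 0.991013
x(T) = p + (x₀−p)·cosh(ωT) + (ẋ₀/ω)·sinh(ωT) ⇒ p·(1 − cosh) = x(T) − x₀·cosh − (ẋ₀/ω)·sinh
numerator   = 0.3020 − (0.2424)·1.407873 − (0.5079/3.2288)·0.991013 = -0.195158
denominator = 1 − 1.407873 = -0.407873
p = -0.195158 / -0.407873 = 0.4785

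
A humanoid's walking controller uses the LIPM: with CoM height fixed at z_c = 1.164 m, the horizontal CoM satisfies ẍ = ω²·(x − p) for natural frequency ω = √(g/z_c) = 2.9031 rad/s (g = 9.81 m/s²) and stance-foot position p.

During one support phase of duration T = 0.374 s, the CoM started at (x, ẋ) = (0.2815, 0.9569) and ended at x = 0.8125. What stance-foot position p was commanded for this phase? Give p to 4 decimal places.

p = 0.1298

ωT = 2.9031·0.374 = 1.085759; cosh(ωT) = 1.649667, sinh(ωT) = 1.312021
x(T) = p + (x₀−p)·cosh(ωT) + (ẋ₀/ω)·sinh(ωT) ⇒ p·(1 − cosh) = x(T) − x₀·cosh − (ẋ₀/ω)·sinh
numerator   = 0.8125 − (0.2815)·1.649667 − (0.9569/2.9031)·1.312021 = -0.084341
denominator = 1 − 1.649667 = -0.649667
p = -0.084341 / -0.649667 = 0.1298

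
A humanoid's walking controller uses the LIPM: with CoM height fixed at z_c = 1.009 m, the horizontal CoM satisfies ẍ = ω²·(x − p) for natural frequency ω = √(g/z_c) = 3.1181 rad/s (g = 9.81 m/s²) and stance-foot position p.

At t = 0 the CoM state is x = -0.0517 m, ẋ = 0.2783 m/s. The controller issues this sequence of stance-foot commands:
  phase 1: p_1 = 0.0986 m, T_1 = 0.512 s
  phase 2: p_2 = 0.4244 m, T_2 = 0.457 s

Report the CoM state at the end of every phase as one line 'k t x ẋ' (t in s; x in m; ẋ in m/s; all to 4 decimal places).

phase 1: p=0.0986, T=0.512, ωT=1.596467, cosh=2.569088, sinh=2.366477; start (x,ẋ)=(-0.051700, 0.278300) → end (x,ẋ)=(-0.076319, -0.394073)
phase 2: p=0.4244, T=0.457, ωT=1.424972, cosh=2.199128, sinh=1.958612; start (x,ẋ)=(-0.076319, -0.394073) → end (x,ẋ)=(-0.924278, -3.924581)

1 0.5120 -0.0763 -0.3941
2 0.9690 -0.9243 -3.9246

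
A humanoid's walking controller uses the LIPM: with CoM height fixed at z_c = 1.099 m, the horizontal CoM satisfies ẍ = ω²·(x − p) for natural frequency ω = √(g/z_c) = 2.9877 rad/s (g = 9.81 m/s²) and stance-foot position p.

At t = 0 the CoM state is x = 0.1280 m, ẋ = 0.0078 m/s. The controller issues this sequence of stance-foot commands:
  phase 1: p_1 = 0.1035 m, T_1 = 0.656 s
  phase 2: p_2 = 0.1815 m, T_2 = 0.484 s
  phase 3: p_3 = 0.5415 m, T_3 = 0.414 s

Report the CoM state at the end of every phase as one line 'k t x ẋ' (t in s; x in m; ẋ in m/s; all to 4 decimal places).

phase 1: p=0.1035, T=0.656, ωT=1.959931, cosh=3.619853, sinh=3.478985; start (x,ẋ)=(0.128000, 0.007800) → end (x,ẋ)=(0.201269, 0.282892)
phase 2: p=0.1815, T=0.484, ωT=1.446047, cosh=2.240897, sinh=2.005398; start (x,ẋ)=(0.201269, 0.282892) → end (x,ẋ)=(0.415682, 0.752378)
phase 3: p=0.5415, T=0.414, ωT=1.236908, cosh=1.867612, sinh=1.577332; start (x,ẋ)=(0.415682, 0.752378) → end (x,ẋ)=(0.703733, 0.812223)

1 0.6560 0.2013 0.2829
2 1.1400 0.4157 0.7524
3 1.5540 0.7037 0.8122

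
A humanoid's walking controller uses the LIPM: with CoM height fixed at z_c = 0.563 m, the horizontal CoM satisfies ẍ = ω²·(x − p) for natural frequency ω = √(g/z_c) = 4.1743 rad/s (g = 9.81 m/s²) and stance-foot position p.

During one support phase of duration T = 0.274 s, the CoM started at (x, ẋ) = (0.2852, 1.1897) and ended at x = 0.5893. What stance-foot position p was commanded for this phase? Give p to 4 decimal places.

p = 0.4194

ωT = 4.1743·0.274 = 1.143758; cosh(ωT) = 1.728580, sinh(ωT) = 1.409961
x(T) = p + (x₀−p)·cosh(ωT) + (ẋ₀/ω)·sinh(ωT) ⇒ p·(1 − cosh) = x(T) − x₀·cosh − (ẋ₀/ω)·sinh
numerator   = 0.5893 − (0.2852)·1.728580 − (1.1897/4.1743)·1.409961 = -0.305538
denominator = 1 − 1.728580 = -0.728580
p = -0.305538 / -0.728580 = 0.4194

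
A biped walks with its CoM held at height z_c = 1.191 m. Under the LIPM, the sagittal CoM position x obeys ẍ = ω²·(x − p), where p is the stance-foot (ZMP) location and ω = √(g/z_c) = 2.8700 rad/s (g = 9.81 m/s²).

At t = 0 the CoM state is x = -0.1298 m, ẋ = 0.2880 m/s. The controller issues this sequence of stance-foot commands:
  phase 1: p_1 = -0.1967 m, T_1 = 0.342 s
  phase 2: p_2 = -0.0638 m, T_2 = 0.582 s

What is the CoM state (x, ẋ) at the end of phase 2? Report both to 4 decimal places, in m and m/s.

x = 0.7552, ẋ = 2.4292

phase 1: p=-0.1967, T=0.342, ωT=0.981540, cosh=1.521648, sinh=1.146915; start (x,ẋ)=(-0.129800, 0.288000) → end (x,ẋ)=(0.020189, 0.658446)
phase 2: p=-0.0638, T=0.582, ωT=1.670340, cosh=2.751079, sinh=2.562896; start (x,ẋ)=(0.020189, 0.658446) → end (x,ẋ)=(0.755250, 2.429220)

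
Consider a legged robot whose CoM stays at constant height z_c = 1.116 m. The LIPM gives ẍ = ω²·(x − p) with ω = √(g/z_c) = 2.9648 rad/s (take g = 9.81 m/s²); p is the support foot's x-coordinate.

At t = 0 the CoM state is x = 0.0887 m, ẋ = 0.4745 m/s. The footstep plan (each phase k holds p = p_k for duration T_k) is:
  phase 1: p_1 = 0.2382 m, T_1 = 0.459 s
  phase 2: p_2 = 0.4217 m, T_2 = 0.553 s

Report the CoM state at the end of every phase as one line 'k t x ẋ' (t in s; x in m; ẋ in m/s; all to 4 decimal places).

1 0.4590 0.2191 0.1786
2 1.0120 0.0294 -1.0120

phase 1: p=0.2382, T=0.459, ωT=1.360843, cosh=2.077962, sinh=1.821518; start (x,ẋ)=(0.088700, 0.474500) → end (x,ẋ)=(0.219069, 0.178628)
phase 2: p=0.4217, T=0.553, ωT=1.639534, cosh=2.673420, sinh=2.479350; start (x,ẋ)=(0.219069, 0.178628) → end (x,ẋ)=(0.029361, -1.011951)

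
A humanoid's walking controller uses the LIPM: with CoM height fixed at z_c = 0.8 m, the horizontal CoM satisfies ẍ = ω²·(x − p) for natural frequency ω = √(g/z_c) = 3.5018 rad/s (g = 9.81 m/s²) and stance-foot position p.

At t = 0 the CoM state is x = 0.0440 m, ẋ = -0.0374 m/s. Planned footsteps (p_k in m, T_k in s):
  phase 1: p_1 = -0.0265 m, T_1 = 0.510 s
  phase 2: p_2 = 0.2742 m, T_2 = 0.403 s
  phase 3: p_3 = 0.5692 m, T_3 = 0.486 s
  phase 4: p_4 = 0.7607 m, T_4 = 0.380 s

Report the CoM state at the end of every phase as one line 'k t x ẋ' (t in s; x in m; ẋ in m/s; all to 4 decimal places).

1 0.5100 0.1587 0.6009
2 0.9130 0.3543 0.5256
3 1.3990 0.3582 -0.5059
4 1.7790 -0.3082 -3.5042

phase 1: p=-0.0265, T=0.510, ωT=1.785918, cosh=3.066348, sinh=2.898705; start (x,ẋ)=(0.044000, -0.037400) → end (x,ẋ)=(0.158719, 0.600942)
phase 2: p=0.2742, T=0.403, ωT=1.411225, cosh=2.172411, sinh=1.928567; start (x,ẋ)=(0.158719, 0.600942) → end (x,ẋ)=(0.354287, 0.525595)
phase 3: p=0.5692, T=0.486, ωT=1.701875, cosh=2.833280, sinh=2.650939; start (x,ẋ)=(0.354287, 0.525595) → end (x,ẋ)=(0.358180, -0.505887)
phase 4: p=0.7607, T=0.380, ωT=1.330684, cosh=2.023963, sinh=1.759667; start (x,ẋ)=(0.358180, -0.505887) → end (x,ẋ)=(-0.308196, -3.504227)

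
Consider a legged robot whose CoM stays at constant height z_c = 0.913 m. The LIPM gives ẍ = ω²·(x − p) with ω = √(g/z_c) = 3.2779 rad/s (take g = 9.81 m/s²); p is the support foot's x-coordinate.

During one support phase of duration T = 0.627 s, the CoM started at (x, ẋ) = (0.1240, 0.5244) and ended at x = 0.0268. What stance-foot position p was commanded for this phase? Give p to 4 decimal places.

p = 0.3637

ωT = 3.2779·0.627 = 2.055243; cosh(ωT) = 3.968400, sinh(ωT) = 3.840338
x(T) = p + (x₀−p)·cosh(ωT) + (ẋ₀/ω)·sinh(ωT) ⇒ p·(1 − cosh) = x(T) − x₀·cosh − (ẋ₀/ω)·sinh
numerator   = 0.0268 − (0.1240)·3.968400 − (0.5244/3.2779)·3.840338 = -1.079661
denominator = 1 − 3.968400 = -2.968400
p = -1.079661 / -2.968400 = 0.3637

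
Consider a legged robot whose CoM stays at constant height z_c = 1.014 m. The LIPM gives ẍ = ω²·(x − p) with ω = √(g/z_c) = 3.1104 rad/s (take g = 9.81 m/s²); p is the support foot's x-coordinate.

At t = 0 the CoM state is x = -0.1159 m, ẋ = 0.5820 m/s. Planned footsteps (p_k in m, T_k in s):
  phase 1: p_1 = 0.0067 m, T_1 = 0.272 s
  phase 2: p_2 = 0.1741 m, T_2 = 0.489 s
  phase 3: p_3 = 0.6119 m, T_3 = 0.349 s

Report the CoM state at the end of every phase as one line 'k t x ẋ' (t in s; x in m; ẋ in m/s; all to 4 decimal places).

1 0.2720 0.0154 0.4405
2 0.7610 0.1023 -0.0194
3 1.1100 -0.2369 -2.1111

phase 1: p=0.0067, T=0.272, ωT=0.846029, cosh=1.379745, sinh=0.950629; start (x,ẋ)=(-0.115900, 0.582000) → end (x,ẋ)=(0.015420, 0.440503)
phase 2: p=0.1741, T=0.489, ωT=1.520986, cosh=2.397615, sinh=2.179119; start (x,ẋ)=(0.015420, 0.440503) → end (x,ẋ)=(0.102258, -0.019368)
phase 3: p=0.6119, T=0.349, ωT=1.085530, cosh=1.649365, sinh=1.311642; start (x,ẋ)=(0.102258, -0.019368) → end (x,ẋ)=(-0.236853, -2.111148)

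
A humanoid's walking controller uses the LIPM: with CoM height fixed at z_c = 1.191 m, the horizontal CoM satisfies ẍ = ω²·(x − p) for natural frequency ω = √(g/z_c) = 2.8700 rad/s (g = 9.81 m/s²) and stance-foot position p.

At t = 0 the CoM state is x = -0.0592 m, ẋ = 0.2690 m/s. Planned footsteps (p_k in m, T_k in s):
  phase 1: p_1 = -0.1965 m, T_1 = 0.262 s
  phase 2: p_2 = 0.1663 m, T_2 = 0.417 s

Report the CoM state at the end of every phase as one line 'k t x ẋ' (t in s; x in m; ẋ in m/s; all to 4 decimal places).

phase 1: p=-0.1965, T=0.262, ωT=0.751940, cosh=1.296281, sinh=0.824830; start (x,ẋ)=(-0.059200, 0.269000) → end (x,ẋ)=(0.058789, 0.673725)
phase 2: p=0.1663, T=0.417, ωT=1.196790, cosh=1.805820, sinh=1.503657; start (x,ẋ)=(0.058789, 0.673725) → end (x,ẋ)=(0.325134, 0.752663)

1 0.2620 0.0588 0.6737
2 0.6790 0.3251 0.7527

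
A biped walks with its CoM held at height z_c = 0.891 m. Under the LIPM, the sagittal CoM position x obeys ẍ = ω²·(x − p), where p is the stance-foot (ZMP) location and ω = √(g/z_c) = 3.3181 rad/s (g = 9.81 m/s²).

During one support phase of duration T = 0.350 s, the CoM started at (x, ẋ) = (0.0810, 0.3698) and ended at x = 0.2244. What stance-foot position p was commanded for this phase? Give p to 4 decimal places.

ωT = 3.3181·0.350 = 1.161335; cosh(ωT) = 1.753631, sinh(ωT) = 1.440563
x(T) = p + (x₀−p)·cosh(ωT) + (ẋ₀/ω)·sinh(ωT) ⇒ p·(1 − cosh) = x(T) − x₀·cosh − (ẋ₀/ω)·sinh
numerator   = 0.2244 − (0.0810)·1.753631 − (0.3698/3.3181)·1.440563 = -0.078194
denominator = 1 − 1.753631 = -0.753631
p = -0.078194 / -0.753631 = 0.1038

p = 0.1038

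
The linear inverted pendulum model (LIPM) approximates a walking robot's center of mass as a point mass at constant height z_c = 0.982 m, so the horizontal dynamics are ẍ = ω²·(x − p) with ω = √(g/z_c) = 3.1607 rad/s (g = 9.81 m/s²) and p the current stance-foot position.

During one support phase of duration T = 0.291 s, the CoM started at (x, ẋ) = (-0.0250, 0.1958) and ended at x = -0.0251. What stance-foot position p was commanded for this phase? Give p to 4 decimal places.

p = 0.1193

ωT = 3.1607·0.291 = 0.919764; cosh(ωT) = 1.453655, sinh(ωT) = 1.055042
x(T) = p + (x₀−p)·cosh(ωT) + (ẋ₀/ω)·sinh(ωT) ⇒ p·(1 − cosh) = x(T) − x₀·cosh − (ẋ₀/ω)·sinh
numerator   = -0.0251 − (-0.0250)·1.453655 − (0.1958/3.1607)·1.055042 = -0.054117
denominator = 1 − 1.453655 = -0.453655
p = -0.054117 / -0.453655 = 0.1193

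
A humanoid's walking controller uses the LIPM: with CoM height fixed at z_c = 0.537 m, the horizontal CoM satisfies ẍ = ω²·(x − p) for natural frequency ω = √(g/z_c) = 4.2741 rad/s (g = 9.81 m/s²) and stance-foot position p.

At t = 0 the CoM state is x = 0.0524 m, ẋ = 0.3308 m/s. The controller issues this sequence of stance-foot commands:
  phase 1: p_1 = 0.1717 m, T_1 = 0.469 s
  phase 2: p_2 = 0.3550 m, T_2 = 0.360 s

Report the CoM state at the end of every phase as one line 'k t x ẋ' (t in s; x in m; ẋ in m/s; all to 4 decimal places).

1 0.4690 0.0029 -0.6081
2 0.8290 -0.8189 -4.8251

phase 1: p=0.1717, T=0.469, ωT=2.004553, cosh=3.778747, sinh=3.644027; start (x,ẋ)=(0.052400, 0.330800) → end (x,ẋ)=(0.002930, -0.608080)
phase 2: p=0.3550, T=0.360, ωT=1.538676, cosh=2.436542, sinh=2.221877; start (x,ẋ)=(0.002930, -0.608080) → end (x,ẋ)=(-0.818942, -4.825053)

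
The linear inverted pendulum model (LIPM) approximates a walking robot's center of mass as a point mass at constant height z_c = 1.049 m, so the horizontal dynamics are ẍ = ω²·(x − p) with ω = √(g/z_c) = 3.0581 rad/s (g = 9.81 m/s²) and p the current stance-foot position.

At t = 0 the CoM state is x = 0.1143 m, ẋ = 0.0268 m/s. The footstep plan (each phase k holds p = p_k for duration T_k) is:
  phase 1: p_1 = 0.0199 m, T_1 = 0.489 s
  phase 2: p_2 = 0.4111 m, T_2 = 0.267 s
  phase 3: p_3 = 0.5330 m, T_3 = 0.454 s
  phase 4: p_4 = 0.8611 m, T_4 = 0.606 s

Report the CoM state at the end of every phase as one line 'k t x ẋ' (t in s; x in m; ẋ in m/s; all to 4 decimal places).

1 0.4890 0.2596 0.6744
2 0.7560 0.4070 0.4902
3 1.2100 0.5660 0.3194
4 1.8160 0.2216 -1.7643

phase 1: p=0.0199, T=0.489, ωT=1.495411, cosh=2.342663, sinh=2.118506; start (x,ẋ)=(0.114300, 0.026800) → end (x,ẋ)=(0.259613, 0.674364)
phase 2: p=0.4111, T=0.267, ωT=0.816513, cosh=1.352283, sinh=0.910313; start (x,ẋ)=(0.259613, 0.674364) → end (x,ẋ)=(0.406987, 0.490217)
phase 3: p=0.5330, T=0.454, ωT=1.388377, cosh=2.128910, sinh=1.879431; start (x,ẋ)=(0.406987, 0.490217) → end (x,ẋ)=(0.566004, 0.319368)
phase 4: p=0.8611, T=0.606, ωT=1.853209, cosh=3.268496, sinh=3.111762; start (x,ẋ)=(0.566004, 0.319368) → end (x,ẋ)=(0.221550, -1.764310)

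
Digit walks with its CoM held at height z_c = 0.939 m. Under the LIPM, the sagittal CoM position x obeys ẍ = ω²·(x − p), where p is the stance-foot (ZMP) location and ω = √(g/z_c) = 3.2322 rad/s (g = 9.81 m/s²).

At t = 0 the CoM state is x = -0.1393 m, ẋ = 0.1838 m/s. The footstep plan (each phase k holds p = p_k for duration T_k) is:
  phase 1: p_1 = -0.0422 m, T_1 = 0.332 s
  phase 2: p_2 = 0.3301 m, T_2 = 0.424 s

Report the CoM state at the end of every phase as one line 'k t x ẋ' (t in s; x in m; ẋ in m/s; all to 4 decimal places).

phase 1: p=-0.0422, T=0.332, ωT=1.073090, cosh=1.633177, sinh=1.291227; start (x,ẋ)=(-0.139300, 0.183800) → end (x,ẋ)=(-0.127355, -0.105069)
phase 2: p=0.3301, T=0.424, ωT=1.370453, cosh=2.095562, sinh=1.841571; start (x,ẋ)=(-0.127355, -0.105069) → end (x,ẋ)=(-0.688391, -2.943102)

1 0.3320 -0.1274 -0.1051
2 0.7560 -0.6884 -2.9431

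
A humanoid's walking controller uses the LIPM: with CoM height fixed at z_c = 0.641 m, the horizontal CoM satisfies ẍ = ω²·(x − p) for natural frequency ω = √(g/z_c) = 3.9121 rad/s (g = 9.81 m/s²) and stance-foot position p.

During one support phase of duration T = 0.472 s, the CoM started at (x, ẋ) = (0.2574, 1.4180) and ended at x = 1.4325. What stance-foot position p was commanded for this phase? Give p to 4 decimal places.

ωT = 3.9121·0.472 = 1.846511; cosh(ωT) = 3.247728, sinh(ωT) = 3.089942
x(T) = p + (x₀−p)·cosh(ωT) + (ẋ₀/ω)·sinh(ωT) ⇒ p·(1 − cosh) = x(T) − x₀·cosh − (ẋ₀/ω)·sinh
numerator   = 1.4325 − (0.2574)·3.247728 − (1.4180/3.9121)·3.089942 = -0.523462
denominator = 1 − 3.247728 = -2.247728
p = -0.523462 / -2.247728 = 0.2329

p = 0.2329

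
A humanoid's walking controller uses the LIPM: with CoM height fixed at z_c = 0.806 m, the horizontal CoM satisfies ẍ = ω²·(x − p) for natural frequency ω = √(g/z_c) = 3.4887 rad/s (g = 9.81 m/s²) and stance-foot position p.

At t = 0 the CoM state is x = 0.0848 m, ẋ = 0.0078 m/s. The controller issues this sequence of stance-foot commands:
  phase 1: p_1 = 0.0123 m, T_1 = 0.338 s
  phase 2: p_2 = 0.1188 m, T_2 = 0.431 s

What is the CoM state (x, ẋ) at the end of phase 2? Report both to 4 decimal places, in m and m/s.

phase 1: p=0.0123, T=0.338, ωT=1.179181, cosh=1.779620, sinh=1.472089; start (x,ẋ)=(0.084800, 0.007800) → end (x,ẋ)=(0.144614, 0.386218)
phase 2: p=0.1188, T=0.431, ωT=1.503630, cosh=2.360154, sinh=2.137832; start (x,ẋ)=(0.144614, 0.386218) → end (x,ẋ)=(0.416394, 1.104058)

x = 0.4164, ẋ = 1.1041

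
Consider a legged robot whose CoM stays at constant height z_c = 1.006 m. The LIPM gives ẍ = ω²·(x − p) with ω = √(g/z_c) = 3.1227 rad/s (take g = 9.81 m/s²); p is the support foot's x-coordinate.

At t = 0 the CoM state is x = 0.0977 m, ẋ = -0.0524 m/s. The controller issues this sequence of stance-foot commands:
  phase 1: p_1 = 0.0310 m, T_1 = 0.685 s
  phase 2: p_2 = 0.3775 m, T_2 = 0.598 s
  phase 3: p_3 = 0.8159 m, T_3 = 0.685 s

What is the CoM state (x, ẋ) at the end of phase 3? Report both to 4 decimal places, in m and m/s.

phase 1: p=0.0310, T=0.685, ωT=2.139050, cosh=4.304565, sinh=4.186798; start (x,ẋ)=(0.097700, -0.052400) → end (x,ẋ)=(0.247859, 0.646484)
phase 2: p=0.3775, T=0.598, ωT=1.867375, cosh=3.312907, sinh=3.158378; start (x,ẋ)=(0.247859, 0.646484) → end (x,ẋ)=(0.601880, 0.863131)
phase 3: p=0.8159, T=0.685, ωT=2.139050, cosh=4.304565, sinh=4.186798; start (x,ẋ)=(0.601880, 0.863131) → end (x,ẋ)=(1.051893, 0.917288)

x = 1.0519, ẋ = 0.9173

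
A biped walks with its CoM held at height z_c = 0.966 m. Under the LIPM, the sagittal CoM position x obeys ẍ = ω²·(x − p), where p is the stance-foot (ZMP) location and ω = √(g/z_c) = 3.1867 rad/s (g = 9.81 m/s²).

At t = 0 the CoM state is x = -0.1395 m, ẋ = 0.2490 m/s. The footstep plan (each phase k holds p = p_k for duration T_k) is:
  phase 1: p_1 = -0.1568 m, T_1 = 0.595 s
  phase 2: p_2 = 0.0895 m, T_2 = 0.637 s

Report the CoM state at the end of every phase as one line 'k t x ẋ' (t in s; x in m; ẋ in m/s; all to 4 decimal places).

phase 1: p=-0.1568, T=0.595, ωT=1.896087, cosh=3.404968, sinh=3.254813; start (x,ẋ)=(-0.139500, 0.249000) → end (x,ẋ)=(0.156428, 1.027274)
phase 2: p=0.0895, T=0.637, ωT=2.029928, cosh=3.872441, sinh=3.741096; start (x,ẋ)=(0.156428, 1.027274) → end (x,ẋ)=(1.554666, 4.775960)

1 0.5950 0.1564 1.0273
2 1.2320 1.5547 4.7760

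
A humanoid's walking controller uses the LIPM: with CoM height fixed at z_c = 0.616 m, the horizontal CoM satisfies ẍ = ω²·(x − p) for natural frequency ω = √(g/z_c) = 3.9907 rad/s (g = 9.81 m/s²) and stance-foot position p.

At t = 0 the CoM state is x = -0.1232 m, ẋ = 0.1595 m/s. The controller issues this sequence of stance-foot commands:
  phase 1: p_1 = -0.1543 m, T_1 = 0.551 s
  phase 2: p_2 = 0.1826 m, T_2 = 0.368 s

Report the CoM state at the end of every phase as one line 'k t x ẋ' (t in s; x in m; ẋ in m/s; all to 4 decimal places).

phase 1: p=-0.1543, T=0.551, ωT=2.198876, cosh=4.562900, sinh=4.451972; start (x,ẋ)=(-0.123200, 0.159500) → end (x,ẋ)=(0.165542, 1.280320)
phase 2: p=0.1826, T=0.368, ωT=1.468578, cosh=2.286653, sinh=2.056400; start (x,ẋ)=(0.165542, 1.280320) → end (x,ẋ)=(0.803342, 2.787664)

1 0.5510 0.1655 1.2803
2 0.9190 0.8033 2.7877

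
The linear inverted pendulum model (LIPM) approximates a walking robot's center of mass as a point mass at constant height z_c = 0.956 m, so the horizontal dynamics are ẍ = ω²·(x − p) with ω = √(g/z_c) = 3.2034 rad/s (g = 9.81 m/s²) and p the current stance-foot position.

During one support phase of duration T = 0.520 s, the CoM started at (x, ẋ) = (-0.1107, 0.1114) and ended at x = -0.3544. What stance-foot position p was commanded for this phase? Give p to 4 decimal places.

ωT = 3.2034·0.520 = 1.665768; cosh(ωT) = 2.739390, sinh(ωT) = 2.550344
x(T) = p + (x₀−p)·cosh(ωT) + (ẋ₀/ω)·sinh(ωT) ⇒ p·(1 − cosh) = x(T) − x₀·cosh − (ẋ₀/ω)·sinh
numerator   = -0.3544 − (-0.1107)·2.739390 − (0.1114/3.2034)·2.550344 = -0.139839
denominator = 1 − 2.739390 = -1.739390
p = -0.139839 / -1.739390 = 0.0804

p = 0.0804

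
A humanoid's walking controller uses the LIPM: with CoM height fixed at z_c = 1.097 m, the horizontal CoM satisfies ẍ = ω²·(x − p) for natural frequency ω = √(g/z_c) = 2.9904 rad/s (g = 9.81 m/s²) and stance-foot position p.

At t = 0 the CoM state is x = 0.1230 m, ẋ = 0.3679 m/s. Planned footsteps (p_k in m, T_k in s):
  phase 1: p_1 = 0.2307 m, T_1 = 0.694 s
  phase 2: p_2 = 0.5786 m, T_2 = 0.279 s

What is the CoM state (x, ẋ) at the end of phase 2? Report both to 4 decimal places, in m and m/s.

phase 1: p=0.2307, T=0.694, ωT=2.075338, cosh=4.046375, sinh=3.920861; start (x,ẋ)=(0.123000, 0.367900) → end (x,ẋ)=(0.277277, 0.225885)
phase 2: p=0.5786, T=0.279, ωT=0.834322, cosh=1.368710, sinh=0.934541; start (x,ẋ)=(0.277277, 0.225885) → end (x,ẋ)=(0.236769, -0.532921)

x = 0.2368, ẋ = -0.5329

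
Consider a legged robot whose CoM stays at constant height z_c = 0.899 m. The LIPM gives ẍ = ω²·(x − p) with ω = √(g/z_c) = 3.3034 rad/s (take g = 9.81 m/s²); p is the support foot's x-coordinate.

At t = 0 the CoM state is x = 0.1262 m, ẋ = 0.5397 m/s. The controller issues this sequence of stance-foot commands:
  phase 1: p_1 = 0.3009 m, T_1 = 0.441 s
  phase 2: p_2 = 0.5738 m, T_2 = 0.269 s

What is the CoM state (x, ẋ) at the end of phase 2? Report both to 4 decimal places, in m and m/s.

phase 1: p=0.3009, T=0.441, ωT=1.456799, cosh=2.262590, sinh=2.029610; start (x,ẋ)=(0.126200, 0.539700) → end (x,ẋ)=(0.237217, 0.049824)
phase 2: p=0.5738, T=0.269, ωT=0.888615, cosh=1.421492, sinh=1.010267; start (x,ẋ)=(0.237217, 0.049824) → end (x,ẋ)=(0.110588, -1.052458)

x = 0.1106, ẋ = -1.0525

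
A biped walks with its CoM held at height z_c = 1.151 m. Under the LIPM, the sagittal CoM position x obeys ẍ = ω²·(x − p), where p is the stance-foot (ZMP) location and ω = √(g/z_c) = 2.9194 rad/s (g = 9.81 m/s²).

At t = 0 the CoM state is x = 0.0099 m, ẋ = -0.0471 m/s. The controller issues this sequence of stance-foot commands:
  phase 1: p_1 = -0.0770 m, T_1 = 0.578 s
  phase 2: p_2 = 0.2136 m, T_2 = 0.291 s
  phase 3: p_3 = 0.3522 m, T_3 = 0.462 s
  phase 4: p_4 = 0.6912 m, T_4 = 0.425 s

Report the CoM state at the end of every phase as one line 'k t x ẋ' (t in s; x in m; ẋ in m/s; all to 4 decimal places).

phase 1: p=-0.0770, T=0.578, ωT=1.687413, cosh=2.795239, sinh=2.610241; start (x,ẋ)=(0.009900, -0.047100) → end (x,ẋ)=(0.123794, 0.530552)
phase 2: p=0.2136, T=0.291, ωT=0.849545, cosh=1.383096, sinh=0.955487; start (x,ẋ)=(0.123794, 0.530552) → end (x,ẋ)=(0.263033, 0.483295)
phase 3: p=0.3522, T=0.462, ωT=1.348763, cosh=2.056109, sinh=1.796547; start (x,ẋ)=(0.263033, 0.483295) → end (x,ẋ)=(0.466275, 0.526042)
phase 4: p=0.6912, T=0.425, ωT=1.240745, cosh=1.873679, sinh=1.584510; start (x,ẋ)=(0.466275, 0.526042) → end (x,ẋ)=(0.555273, -0.054830)

1 0.5780 0.1238 0.5306
2 0.8690 0.2630 0.4833
3 1.3310 0.4663 0.5260
4 1.7560 0.5553 -0.0548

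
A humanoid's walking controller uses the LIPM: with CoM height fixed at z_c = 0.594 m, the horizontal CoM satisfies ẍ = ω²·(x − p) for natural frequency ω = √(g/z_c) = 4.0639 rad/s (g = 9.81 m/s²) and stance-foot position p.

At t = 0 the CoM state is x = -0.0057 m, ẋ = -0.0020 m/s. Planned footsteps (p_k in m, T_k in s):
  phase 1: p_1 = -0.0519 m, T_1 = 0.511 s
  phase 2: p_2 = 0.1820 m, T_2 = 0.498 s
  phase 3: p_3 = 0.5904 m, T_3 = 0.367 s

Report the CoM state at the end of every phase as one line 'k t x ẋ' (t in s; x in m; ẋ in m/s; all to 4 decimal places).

1 0.5110 0.1333 0.7290
2 1.0090 0.6616 2.0716
3 1.3760 1.8318 5.4461

phase 1: p=-0.0519, T=0.511, ωT=2.076653, cosh=4.051536, sinh=3.926186; start (x,ẋ)=(-0.005700, -0.002000) → end (x,ẋ)=(0.133349, 0.729047)
phase 2: p=0.1820, T=0.498, ωT=2.023822, cosh=3.849671, sinh=3.717522; start (x,ẋ)=(0.133349, 0.729047) → end (x,ẋ)=(0.661617, 2.071585)
phase 3: p=0.5904, T=0.367, ωT=1.491451, cosh=2.334293, sinh=2.109247; start (x,ẋ)=(0.661617, 2.071585) → end (x,ẋ)=(1.831836, 5.446140)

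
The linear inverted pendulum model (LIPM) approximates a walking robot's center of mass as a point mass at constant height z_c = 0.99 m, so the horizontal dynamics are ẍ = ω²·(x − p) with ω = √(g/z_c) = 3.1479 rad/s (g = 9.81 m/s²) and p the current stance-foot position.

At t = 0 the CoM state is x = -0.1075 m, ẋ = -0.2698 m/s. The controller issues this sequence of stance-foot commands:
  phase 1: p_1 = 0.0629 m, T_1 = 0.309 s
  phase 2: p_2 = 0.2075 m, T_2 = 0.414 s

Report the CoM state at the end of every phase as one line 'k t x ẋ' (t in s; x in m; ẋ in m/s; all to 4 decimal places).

1 0.3090 -0.2918 -1.0158
2 0.7230 -1.3295 -4.6873

phase 1: p=0.0629, T=0.309, ωT=0.972701, cosh=1.511570, sinh=1.133509; start (x,ẋ)=(-0.107500, -0.269800) → end (x,ẋ)=(-0.291822, -1.015839)
phase 2: p=0.2075, T=0.414, ωT=1.303231, cosh=1.976411, sinh=1.704759; start (x,ẋ)=(-0.291822, -1.015839) → end (x,ẋ)=(-1.329498, -4.687282)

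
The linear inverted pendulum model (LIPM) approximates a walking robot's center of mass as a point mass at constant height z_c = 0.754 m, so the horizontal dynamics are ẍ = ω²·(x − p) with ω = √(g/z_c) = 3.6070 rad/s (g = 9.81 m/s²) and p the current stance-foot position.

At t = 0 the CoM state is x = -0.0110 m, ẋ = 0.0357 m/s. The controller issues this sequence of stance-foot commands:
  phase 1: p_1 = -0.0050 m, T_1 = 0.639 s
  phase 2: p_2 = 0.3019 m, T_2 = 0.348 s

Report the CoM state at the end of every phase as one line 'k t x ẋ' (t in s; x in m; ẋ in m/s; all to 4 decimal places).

1 0.6390 0.0137 0.0733
2 0.9870 -0.2119 -1.5363

phase 1: p=-0.0050, T=0.639, ωT=2.304873, cosh=5.061338, sinh=4.961567; start (x,ẋ)=(-0.011000, 0.035700) → end (x,ẋ)=(0.013739, 0.073312)
phase 2: p=0.3019, T=0.348, ωT=1.255236, cosh=1.896837, sinh=1.611829; start (x,ẋ)=(0.013739, 0.073312) → end (x,ẋ)=(-0.211935, -1.536271)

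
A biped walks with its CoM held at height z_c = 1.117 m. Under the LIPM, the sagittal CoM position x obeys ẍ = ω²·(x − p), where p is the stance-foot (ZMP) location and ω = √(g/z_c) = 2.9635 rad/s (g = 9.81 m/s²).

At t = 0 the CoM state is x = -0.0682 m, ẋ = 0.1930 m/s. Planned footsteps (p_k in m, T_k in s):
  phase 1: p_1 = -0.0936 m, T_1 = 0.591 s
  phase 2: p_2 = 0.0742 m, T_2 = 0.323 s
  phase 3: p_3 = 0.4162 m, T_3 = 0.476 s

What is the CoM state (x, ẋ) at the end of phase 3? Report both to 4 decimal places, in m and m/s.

phase 1: p=-0.0936, T=0.591, ωT=1.751428, cosh=2.968177, sinh=2.794652; start (x,ẋ)=(-0.068200, 0.193000) → end (x,ẋ)=(0.163795, 0.783220)
phase 2: p=0.0742, T=0.323, ωT=0.957210, cosh=1.494192, sinh=1.110229; start (x,ẋ)=(0.163795, 0.783220) → end (x,ẋ)=(0.501494, 1.465064)
phase 3: p=0.4162, T=0.476, ωT=1.410626, cosh=2.171255, sinh=1.927265; start (x,ẋ)=(0.501494, 1.465064) → end (x,ẋ)=(1.554176, 3.668179)

x = 1.5542, ẋ = 3.6682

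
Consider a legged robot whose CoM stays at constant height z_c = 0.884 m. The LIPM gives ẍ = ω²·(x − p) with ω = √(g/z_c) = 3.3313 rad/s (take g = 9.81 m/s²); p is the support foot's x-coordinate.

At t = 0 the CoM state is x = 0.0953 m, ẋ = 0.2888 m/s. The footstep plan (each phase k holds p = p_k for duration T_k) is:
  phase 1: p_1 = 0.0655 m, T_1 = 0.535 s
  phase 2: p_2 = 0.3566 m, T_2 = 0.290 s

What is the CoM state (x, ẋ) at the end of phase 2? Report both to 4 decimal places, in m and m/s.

x = 0.8265, ẋ = 1.9467

phase 1: p=0.0655, T=0.535, ωT=1.782246, cosh=3.055723, sinh=2.887463; start (x,ẋ)=(0.095300, 0.288800) → end (x,ẋ)=(0.406883, 1.169139)
phase 2: p=0.3566, T=0.290, ωT=0.966077, cosh=1.504095, sinh=1.123521; start (x,ẋ)=(0.406883, 1.169139) → end (x,ẋ)=(0.826537, 1.946695)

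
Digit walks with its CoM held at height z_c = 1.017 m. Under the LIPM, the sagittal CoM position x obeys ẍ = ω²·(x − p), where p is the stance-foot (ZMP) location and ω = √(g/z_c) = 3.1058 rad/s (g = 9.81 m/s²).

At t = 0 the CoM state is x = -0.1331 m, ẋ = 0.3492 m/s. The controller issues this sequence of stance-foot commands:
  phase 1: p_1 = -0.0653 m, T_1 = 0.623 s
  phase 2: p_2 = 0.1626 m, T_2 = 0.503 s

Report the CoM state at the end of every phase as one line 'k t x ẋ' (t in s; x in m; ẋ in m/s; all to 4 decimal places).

1 0.6230 0.0762 0.5203
2 1.1260 0.3294 0.6835

phase 1: p=-0.0653, T=0.623, ωT=1.934913, cosh=3.533941, sinh=3.389504; start (x,ẋ)=(-0.133100, 0.349200) → end (x,ẋ)=(0.076197, 0.520313)
phase 2: p=0.1626, T=0.503, ωT=1.562217, cosh=2.489528, sinh=2.279857; start (x,ẋ)=(0.076197, 0.520313) → end (x,ẋ)=(0.329441, 0.683534)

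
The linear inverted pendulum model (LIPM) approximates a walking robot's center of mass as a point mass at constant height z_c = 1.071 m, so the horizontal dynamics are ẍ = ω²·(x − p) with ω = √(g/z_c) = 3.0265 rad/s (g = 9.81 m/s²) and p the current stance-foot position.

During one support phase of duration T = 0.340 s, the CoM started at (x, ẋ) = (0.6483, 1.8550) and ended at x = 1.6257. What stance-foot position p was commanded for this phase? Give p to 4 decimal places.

p = 0.2514

ωT = 3.0265·0.340 = 1.029010; cosh(ωT) = 1.577827, sinh(ωT) = 1.220467
x(T) = p + (x₀−p)·cosh(ωT) + (ẋ₀/ω)·sinh(ωT) ⇒ p·(1 − cosh) = x(T) − x₀·cosh − (ẋ₀/ω)·sinh
numerator   = 1.6257 − (0.6483)·1.577827 − (1.8550/3.0265)·1.220467 = -0.145253
denominator = 1 − 1.577827 = -0.577827
p = -0.145253 / -0.577827 = 0.2514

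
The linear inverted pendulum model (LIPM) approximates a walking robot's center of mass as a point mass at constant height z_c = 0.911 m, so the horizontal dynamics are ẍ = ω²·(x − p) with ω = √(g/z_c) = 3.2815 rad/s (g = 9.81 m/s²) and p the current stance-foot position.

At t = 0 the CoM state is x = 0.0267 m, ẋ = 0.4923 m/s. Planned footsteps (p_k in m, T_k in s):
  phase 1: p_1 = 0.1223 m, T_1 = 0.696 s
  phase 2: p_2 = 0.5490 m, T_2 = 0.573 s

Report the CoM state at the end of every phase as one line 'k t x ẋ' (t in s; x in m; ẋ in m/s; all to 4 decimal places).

1 0.6960 0.3769 0.9175
2 1.2690 0.8668 1.2690

phase 1: p=0.1223, T=0.696, ωT=2.283924, cosh=4.958502, sinh=4.856618; start (x,ẋ)=(0.026700, 0.492300) → end (x,ẋ)=(0.376871, 0.917494)
phase 2: p=0.5490, T=0.573, ωT=1.880299, cosh=3.354006, sinh=3.201462; start (x,ẋ)=(0.376871, 0.917494) → end (x,ẋ)=(0.866794, 1.268962)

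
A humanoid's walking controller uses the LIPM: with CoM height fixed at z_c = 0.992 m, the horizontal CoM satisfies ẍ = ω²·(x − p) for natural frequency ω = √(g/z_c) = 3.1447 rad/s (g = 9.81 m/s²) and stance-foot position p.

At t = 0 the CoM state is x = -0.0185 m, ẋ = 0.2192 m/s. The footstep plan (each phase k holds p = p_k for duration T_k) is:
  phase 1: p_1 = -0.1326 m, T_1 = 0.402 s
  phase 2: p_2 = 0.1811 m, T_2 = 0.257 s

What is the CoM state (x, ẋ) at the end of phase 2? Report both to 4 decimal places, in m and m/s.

phase 1: p=-0.1326, T=0.402, ωT=1.264169, cosh=1.911312, sinh=1.628839; start (x,ẋ)=(-0.018500, 0.219200) → end (x,ẋ)=(0.199018, 1.003404)
phase 2: p=0.1811, T=0.257, ωT=0.808188, cosh=1.344752, sinh=0.899087; start (x,ẋ)=(0.199018, 1.003404) → end (x,ẋ)=(0.492074, 1.399990)

x = 0.4921, ẋ = 1.4000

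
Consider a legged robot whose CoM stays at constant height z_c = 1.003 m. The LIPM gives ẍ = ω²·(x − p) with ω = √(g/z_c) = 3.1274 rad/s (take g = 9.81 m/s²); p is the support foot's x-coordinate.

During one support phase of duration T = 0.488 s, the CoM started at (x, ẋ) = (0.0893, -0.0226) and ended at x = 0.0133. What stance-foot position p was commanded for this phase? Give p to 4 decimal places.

p = 0.1320

ωT = 3.1274·0.488 = 1.526171; cosh(ωT) = 2.408947, sinh(ωT) = 2.191581
x(T) = p + (x₀−p)·cosh(ωT) + (ẋ₀/ω)·sinh(ωT) ⇒ p·(1 − cosh) = x(T) − x₀·cosh − (ẋ₀/ω)·sinh
numerator   = 0.0133 − (0.0893)·2.408947 − (-0.0226/3.1274)·2.191581 = -0.185982
denominator = 1 − 2.408947 = -1.408947
p = -0.185982 / -1.408947 = 0.1320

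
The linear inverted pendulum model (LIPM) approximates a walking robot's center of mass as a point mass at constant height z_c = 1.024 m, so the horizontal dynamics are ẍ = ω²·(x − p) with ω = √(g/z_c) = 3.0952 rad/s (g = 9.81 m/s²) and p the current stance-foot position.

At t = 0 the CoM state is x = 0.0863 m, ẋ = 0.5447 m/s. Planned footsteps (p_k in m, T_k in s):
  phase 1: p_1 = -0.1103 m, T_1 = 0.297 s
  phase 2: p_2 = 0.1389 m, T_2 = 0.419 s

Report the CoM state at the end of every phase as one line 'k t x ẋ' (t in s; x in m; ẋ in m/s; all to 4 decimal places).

1 0.2970 0.3609 1.4331
2 0.7160 1.3589 3.9799

phase 1: p=-0.1103, T=0.297, ωT=0.919274, cosh=1.453139, sinh=1.054331; start (x,ẋ)=(0.086300, 0.544700) → end (x,ẋ)=(0.360931, 1.433103)
phase 2: p=0.1389, T=0.419, ωT=1.296889, cosh=1.965640, sinh=1.692259; start (x,ẋ)=(0.360931, 1.433103) → end (x,ẋ)=(1.358862, 3.979933)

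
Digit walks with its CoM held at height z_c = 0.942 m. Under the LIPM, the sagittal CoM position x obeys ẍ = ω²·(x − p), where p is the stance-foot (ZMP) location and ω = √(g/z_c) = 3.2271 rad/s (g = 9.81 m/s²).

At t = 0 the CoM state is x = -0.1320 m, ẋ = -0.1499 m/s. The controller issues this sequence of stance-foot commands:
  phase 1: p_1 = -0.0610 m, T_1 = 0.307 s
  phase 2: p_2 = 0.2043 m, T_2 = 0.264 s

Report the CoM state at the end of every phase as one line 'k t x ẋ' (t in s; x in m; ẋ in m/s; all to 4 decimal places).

1 0.3070 -0.2237 -0.4957
2 0.5710 -0.5359 -2.0111

phase 1: p=-0.0610, T=0.307, ωT=0.990720, cosh=1.532241, sinh=1.160931; start (x,ẋ)=(-0.132000, -0.149900) → end (x,ẋ)=(-0.223715, -0.495680)
phase 2: p=0.2043, T=0.264, ωT=0.851954, cosh=1.385402, sinh=0.958822; start (x,ẋ)=(-0.223715, -0.495680) → end (x,ẋ)=(-0.535947, -2.011086)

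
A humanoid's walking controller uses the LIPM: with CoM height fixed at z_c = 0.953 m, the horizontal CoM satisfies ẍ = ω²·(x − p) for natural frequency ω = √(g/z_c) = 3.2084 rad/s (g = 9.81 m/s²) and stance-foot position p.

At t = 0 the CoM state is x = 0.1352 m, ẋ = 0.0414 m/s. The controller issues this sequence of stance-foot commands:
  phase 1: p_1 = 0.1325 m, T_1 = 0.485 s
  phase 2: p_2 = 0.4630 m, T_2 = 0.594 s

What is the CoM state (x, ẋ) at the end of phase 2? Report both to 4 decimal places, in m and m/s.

phase 1: p=0.1325, T=0.485, ωT=1.556074, cosh=2.475569, sinh=2.264606; start (x,ẋ)=(0.135200, 0.041400) → end (x,ẋ)=(0.168406, 0.122106)
phase 2: p=0.4630, T=0.594, ωT=1.905790, cosh=3.436710, sinh=3.288005; start (x,ẋ)=(0.168406, 0.122106) → end (x,ẋ)=(-0.424300, -2.688102)

x = -0.4243, ẋ = -2.6881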